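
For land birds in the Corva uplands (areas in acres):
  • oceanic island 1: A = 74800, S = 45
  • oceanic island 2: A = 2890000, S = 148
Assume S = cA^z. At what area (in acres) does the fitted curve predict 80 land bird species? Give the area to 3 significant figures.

437000 acres

z = ln(148/45) / ln(2890000/74800) = 1.1905 / 3.6542 = 0.3258
c = 45 / 74800^0.3258 = 45 / 38.72 = 1.162
A = (80/1.162)^(1/0.3258) ⇒ ln A = ln(68.84)/0.3258 = 12.9886
A = e^12.9886 ≈ 437380 acres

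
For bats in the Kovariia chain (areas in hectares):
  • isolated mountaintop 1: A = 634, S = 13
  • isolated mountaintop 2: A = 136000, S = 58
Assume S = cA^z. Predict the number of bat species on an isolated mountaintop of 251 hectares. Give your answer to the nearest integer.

z = ln(58/13) / ln(136000/634) = 1.4955 / 5.3684 = 0.2786
c = 13 / 634^0.2786 = 13 / 6.034 = 2.155
S₃ = 2.155 × 251^0.2786 = 2.155 × 4.661 ≈ 10.04

10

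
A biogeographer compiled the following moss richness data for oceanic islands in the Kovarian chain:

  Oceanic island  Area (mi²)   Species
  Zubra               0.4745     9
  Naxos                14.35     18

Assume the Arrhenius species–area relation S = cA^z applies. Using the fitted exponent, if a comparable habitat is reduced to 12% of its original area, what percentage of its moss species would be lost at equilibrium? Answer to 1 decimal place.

35.0%

z = ln(18/9) / ln(14.35/0.4745) = 0.6931 / 3.4092 = 0.2033
S_new/S_old = (A_new/A_old)^z = 0.12^0.2033 = exp(0.2033 × -2.1203) = 0.6498
Fraction lost = 1 − 0.6498 = 0.3502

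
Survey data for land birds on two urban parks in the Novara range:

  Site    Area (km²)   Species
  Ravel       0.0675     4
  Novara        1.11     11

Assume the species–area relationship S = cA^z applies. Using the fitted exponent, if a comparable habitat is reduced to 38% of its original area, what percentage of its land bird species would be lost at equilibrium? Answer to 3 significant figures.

z = ln(11/4) / ln(1.11/0.0675) = 1.0116 / 2.8000 = 0.3613
S_new/S_old = (A_new/A_old)^z = 0.38^0.3613 = exp(0.3613 × -0.9676) = 0.705
Fraction lost = 1 − 0.705 = 0.295

29.5%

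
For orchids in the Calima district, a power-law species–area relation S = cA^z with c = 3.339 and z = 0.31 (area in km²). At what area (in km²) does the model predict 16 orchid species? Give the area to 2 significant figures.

16 = 3.339 × A^0.31  ⇒  A^0.31 = 16/3.339 = 4.792
ln A = ln(4.792) / 0.31 = 1.5669 / 0.31 = 5.0546
A = e^5.0546 ≈ 156.7 km²

160 km²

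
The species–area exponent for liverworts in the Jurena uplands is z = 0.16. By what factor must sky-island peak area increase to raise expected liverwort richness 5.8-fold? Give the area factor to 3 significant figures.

59100

(A₂/A₁)^0.16 = 5.8, so A₂/A₁ = 5.8^(1/0.16) = 5.8^6.25
ln(A₂/A₁) = ln 5.8 / 0.16 = 1.7579 / 0.16 = 10.9866
A₂/A₁ = e^10.9866 ≈ 59078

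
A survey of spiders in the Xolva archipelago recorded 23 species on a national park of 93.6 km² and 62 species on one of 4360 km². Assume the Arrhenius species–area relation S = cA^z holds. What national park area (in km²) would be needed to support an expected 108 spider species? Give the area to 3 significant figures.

37400 km²

z = ln(62/23) / ln(4360/93.6) = 0.9916 / 3.8412 = 0.2582
c = 23 / 93.6^0.2582 = 23 / 3.228 = 7.126
A = (108/7.126)^(1/0.2582) ⇒ ln A = ln(15.16)/0.2582 = 10.5301
A = e^10.5301 ≈ 37423 km²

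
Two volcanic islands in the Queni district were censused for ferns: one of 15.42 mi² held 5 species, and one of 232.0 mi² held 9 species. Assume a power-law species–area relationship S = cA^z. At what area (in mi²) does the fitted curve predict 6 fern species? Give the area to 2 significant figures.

36 mi²

z = ln(9/5) / ln(232/15.42) = 0.5878 / 2.7111 = 0.2168
c = 5 / 15.42^0.2168 = 5 / 1.81 = 2.763
A = (6/2.763)^(1/0.2168) ⇒ ln A = ln(2.172)/0.2168 = 3.5766
A = e^3.5766 ≈ 35.75 mi²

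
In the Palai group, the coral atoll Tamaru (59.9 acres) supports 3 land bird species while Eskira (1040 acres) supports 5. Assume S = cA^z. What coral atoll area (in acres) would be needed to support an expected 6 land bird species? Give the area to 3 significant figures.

2880 acres

z = ln(5/3) / ln(1040/59.9) = 0.5108 / 2.8543 = 0.1790
c = 3 / 59.9^0.1790 = 3 / 2.08 = 1.442
A = (6/1.442)^(1/0.1790) ⇒ ln A = ln(4.16)/0.1790 = 7.9657
A = e^7.9657 ≈ 2881 acres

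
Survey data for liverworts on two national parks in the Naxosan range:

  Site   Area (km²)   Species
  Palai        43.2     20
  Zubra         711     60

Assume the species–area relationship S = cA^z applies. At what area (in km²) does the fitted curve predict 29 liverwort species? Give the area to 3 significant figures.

111 km²

z = ln(60/20) / ln(711/43.2) = 1.0986 / 2.8008 = 0.3922
c = 20 / 43.2^0.3922 = 20 / 4.38 = 4.566
A = (29/4.566)^(1/0.3922) ⇒ ln A = ln(6.352)/0.3922 = 4.7131
A = e^4.7131 ≈ 111.4 km²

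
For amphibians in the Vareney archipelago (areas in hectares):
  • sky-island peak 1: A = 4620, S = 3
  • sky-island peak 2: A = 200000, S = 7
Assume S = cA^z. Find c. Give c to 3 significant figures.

z = ln(S₂/S₁) / ln(A₂/A₁) = ln(7/3) / ln(200000/4620) = 0.8473 / 3.7679 = 0.2249
c = S₁ / A₁^z = 3 / 4620^0.2249 = 3 / 6.669 = 0.4498

0.450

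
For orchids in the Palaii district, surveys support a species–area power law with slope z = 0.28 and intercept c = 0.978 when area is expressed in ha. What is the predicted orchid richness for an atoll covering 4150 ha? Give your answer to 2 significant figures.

10

S = 0.978 × 4150^0.28 = 0.978 × 10.31 ≈ 10.08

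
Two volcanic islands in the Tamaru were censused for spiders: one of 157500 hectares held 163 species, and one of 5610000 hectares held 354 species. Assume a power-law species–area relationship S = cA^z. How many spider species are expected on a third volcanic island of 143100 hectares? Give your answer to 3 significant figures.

160

z = ln(354/163) / ln(5610000/157500) = 0.7755 / 3.5729 = 0.2171
c = 163 / 157500^0.2171 = 163 / 13.43 = 12.14
S₃ = 12.14 × 143100^0.2171 = 12.14 × 13.16 ≈ 159.6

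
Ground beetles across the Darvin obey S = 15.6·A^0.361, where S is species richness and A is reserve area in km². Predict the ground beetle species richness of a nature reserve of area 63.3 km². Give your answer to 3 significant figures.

S = 15.6 × 63.3^0.361
ln S = ln 15.6 + 0.361 × ln 63.3 = 2.7473 + 0.361 × 4.1479 = 4.2447
S = e^4.2447 ≈ 69.73

69.7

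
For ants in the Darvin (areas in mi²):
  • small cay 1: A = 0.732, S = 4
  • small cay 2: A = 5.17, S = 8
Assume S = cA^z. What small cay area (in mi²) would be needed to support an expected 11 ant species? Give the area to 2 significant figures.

13 mi²

z = ln(8/4) / ln(5.17/0.732) = 0.6931 / 1.9548 = 0.3546
c = 4 / 0.732^0.3546 = 4 / 0.8953 = 4.468
A = (11/4.468)^(1/0.3546) ⇒ ln A = ln(2.462)/0.3546 = 2.5410
A = e^2.5410 ≈ 12.69 mi²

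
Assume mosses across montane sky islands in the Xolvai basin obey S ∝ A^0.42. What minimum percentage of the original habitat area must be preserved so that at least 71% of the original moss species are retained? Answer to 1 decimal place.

Need (A_new/A_old)^0.42 = 0.71, so A_new/A_old = 0.71^(1/0.42) = 0.71^2.381
ln(A_new/A_old) = ln 0.71 / 0.42 = -0.3425 / 0.42 = -0.8155
A_new/A_old = e^-0.8155 ≈ 0.4424

44.2%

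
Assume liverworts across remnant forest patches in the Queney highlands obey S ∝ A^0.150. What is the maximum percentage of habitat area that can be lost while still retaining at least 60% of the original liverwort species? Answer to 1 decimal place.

96.7%

Need (A_new/A_old)^0.15 = 0.6, so A_new/A_old = 0.6^(1/0.15) = 0.6^6.667
ln(A_new/A_old) = ln 0.6 / 0.15 = -0.5108 / 0.15 = -3.4055
A_new/A_old = e^-3.4055 ≈ 0.03319
Fraction that can be lost = 1 − 0.03319 = 0.9668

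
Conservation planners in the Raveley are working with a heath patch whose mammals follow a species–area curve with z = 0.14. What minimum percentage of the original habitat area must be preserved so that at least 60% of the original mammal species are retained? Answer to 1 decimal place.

2.6%

Need (A_new/A_old)^0.14 = 0.6, so A_new/A_old = 0.6^(1/0.14) = 0.6^7.143
ln(A_new/A_old) = ln 0.6 / 0.14 = -0.5108 / 0.14 = -3.6488
A_new/A_old = e^-3.6488 ≈ 0.02602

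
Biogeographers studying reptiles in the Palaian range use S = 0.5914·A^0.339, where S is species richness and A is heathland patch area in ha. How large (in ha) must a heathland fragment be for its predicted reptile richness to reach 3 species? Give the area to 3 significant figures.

120 ha

3 = 0.5914 × A^0.339  ⇒  A^0.339 = 3/0.5914 = 5.073
ln A = ln(5.073) / 0.339 = 1.6239 / 0.339 = 4.7902
A = e^4.7902 ≈ 120.3 ha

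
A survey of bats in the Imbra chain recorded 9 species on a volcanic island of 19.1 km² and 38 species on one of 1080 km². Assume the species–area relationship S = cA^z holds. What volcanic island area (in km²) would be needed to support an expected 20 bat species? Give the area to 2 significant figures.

180 km²

z = ln(38/9) / ln(1080/19.1) = 1.4404 / 4.0350 = 0.3570
c = 9 / 19.1^0.3570 = 9 / 2.866 = 3.14
A = (20/3.14)^(1/0.3570) ⇒ ln A = ln(6.369)/0.3570 = 5.1866
A = e^5.1866 ≈ 178.9 km²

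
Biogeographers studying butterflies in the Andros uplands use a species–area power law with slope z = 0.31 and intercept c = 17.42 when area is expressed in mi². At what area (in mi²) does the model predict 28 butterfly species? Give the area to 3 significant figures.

4.62 mi²

28 = 17.42 × A^0.31  ⇒  A^0.31 = 28/17.42 = 1.607
ln A = ln(1.607) / 0.31 = 0.4746 / 0.31 = 1.5309
A = e^1.5309 ≈ 4.622 mi²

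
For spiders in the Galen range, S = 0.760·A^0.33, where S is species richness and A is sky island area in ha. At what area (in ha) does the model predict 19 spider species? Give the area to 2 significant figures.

17000 ha

19 = 0.76 × A^0.33  ⇒  A^0.33 = 19/0.76 = 25
ln A = ln(25) / 0.33 = 3.2189 / 0.33 = 9.7542
A = e^9.7542 ≈ 17226 ha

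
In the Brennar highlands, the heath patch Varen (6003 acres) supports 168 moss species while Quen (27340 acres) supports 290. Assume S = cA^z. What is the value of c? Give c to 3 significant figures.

z = ln(S₂/S₁) / ln(A₂/A₁) = ln(290/168) / ln(27340/6003) = 0.5459 / 1.5161 = 0.3601
c = S₁ / A₁^z = 168 / 6003^0.3601 = 168 / 22.94 = 7.325

7.32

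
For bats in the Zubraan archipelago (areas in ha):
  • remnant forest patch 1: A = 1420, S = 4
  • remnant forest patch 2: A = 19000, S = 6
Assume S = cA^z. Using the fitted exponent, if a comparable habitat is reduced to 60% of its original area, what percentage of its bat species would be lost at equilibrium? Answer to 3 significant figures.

7.67%

z = ln(6/4) / ln(19000/1420) = 0.4055 / 2.5938 = 0.1563
S_new/S_old = (A_new/A_old)^z = 0.6^0.1563 = exp(0.1563 × -0.5108) = 0.9233
Fraction lost = 1 − 0.9233 = 0.07675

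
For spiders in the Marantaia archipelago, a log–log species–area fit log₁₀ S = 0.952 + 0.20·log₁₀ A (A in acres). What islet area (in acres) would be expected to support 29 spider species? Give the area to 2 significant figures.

29 = 8.954 × A^0.2  ⇒  A^0.2 = 29/8.954 = 3.239
ln A = ln(3.239) / 0.2 = 1.1752 / 0.2 = 5.8762
A = e^5.8762 ≈ 356.4 acres

360 acres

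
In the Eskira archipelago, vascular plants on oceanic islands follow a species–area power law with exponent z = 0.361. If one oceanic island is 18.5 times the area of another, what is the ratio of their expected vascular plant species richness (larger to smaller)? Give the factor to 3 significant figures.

2.87

S₂/S₁ = (A₂/A₁)^z = 18.5^0.361
ln(S₂/S₁) = 0.361 × ln 18.5 = 0.361 × 2.9178 = 1.0533
S₂/S₁ = e^1.0533 ≈ 2.867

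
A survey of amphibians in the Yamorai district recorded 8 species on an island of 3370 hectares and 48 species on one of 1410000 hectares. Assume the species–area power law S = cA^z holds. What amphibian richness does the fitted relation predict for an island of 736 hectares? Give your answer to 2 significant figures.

5.1

z = ln(48/8) / ln(1410000/3370) = 1.7918 / 6.0364 = 0.2968
c = 8 / 3370^0.2968 = 8 / 11.15 = 0.7178
S₃ = 0.7178 × 736^0.2968 = 0.7178 × 7.095 ≈ 5.093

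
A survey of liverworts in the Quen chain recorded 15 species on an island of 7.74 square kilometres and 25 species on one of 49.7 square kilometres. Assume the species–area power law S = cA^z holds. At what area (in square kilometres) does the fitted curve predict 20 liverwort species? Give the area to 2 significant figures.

z = ln(25/15) / ln(49.7/7.74) = 0.5108 / 1.8596 = 0.2747
c = 15 / 7.74^0.2747 = 15 / 1.754 = 8.55
A = (20/8.55)^(1/0.2747) ⇒ ln A = ln(2.339)/0.2747 = 3.0937
A = e^3.0937 ≈ 22.06 square kilometres

22 square kilometres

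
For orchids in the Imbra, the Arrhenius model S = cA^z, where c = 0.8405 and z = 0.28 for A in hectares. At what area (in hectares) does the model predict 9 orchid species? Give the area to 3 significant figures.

4760 hectares

9 = 0.8405 × A^0.28  ⇒  A^0.28 = 9/0.8405 = 10.71
ln A = ln(10.71) / 0.28 = 2.3710 / 0.28 = 8.4678
A = e^8.4678 ≈ 4759 hectares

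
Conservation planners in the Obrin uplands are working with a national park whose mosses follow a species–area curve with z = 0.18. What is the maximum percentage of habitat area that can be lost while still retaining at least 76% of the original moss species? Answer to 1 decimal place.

78.2%

Need (A_new/A_old)^0.18 = 0.76, so A_new/A_old = 0.76^(1/0.18) = 0.76^5.556
ln(A_new/A_old) = ln 0.76 / 0.18 = -0.2744 / 0.18 = -1.5246
A_new/A_old = e^-1.5246 ≈ 0.2177
Fraction that can be lost = 1 − 0.2177 = 0.7823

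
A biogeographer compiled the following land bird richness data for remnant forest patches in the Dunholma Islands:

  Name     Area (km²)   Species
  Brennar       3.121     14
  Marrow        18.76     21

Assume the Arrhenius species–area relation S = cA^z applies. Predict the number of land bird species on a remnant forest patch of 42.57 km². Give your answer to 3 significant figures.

z = ln(21/14) / ln(18.76/3.121) = 0.4055 / 1.7936 = 0.2261
c = 14 / 3.121^0.2261 = 14 / 1.293 = 10.82
S₃ = 10.82 × 42.57^0.2261 = 10.82 × 2.335 ≈ 25.27

25.3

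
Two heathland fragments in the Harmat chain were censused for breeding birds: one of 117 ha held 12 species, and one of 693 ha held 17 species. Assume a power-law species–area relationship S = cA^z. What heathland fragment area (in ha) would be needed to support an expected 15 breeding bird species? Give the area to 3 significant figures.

366 ha

z = ln(17/12) / ln(693/117) = 0.3483 / 1.7789 = 0.1958
c = 12 / 117^0.1958 = 12 / 2.541 = 4.723
A = (15/4.723)^(1/0.1958) ⇒ ln A = ln(3.176)/0.1958 = 5.9018
A = e^5.9018 ≈ 365.7 ha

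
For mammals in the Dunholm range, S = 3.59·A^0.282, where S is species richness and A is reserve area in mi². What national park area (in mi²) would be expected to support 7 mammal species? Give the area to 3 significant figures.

7 = 3.59 × A^0.282  ⇒  A^0.282 = 7/3.59 = 1.95
ln A = ln(1.95) / 0.282 = 0.6678 / 0.282 = 2.3679
A = e^2.3679 ≈ 10.68 mi²

10.7 mi²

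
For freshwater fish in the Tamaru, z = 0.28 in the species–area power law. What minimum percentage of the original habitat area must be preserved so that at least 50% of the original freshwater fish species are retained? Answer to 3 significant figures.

8.41%

Need (A_new/A_old)^0.28 = 0.5, so A_new/A_old = 0.5^(1/0.28) = 0.5^3.571
ln(A_new/A_old) = ln 0.5 / 0.28 = -0.6931 / 0.28 = -2.4755
A_new/A_old = e^-2.4755 ≈ 0.08412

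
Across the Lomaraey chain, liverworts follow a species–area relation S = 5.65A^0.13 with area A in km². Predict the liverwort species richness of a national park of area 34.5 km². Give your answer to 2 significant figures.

S = 5.65 × 34.5^0.13
ln S = ln 5.65 + 0.13 × ln 34.5 = 1.7317 + 0.13 × 3.5410 = 2.1920
S = e^2.1920 ≈ 8.953

9.0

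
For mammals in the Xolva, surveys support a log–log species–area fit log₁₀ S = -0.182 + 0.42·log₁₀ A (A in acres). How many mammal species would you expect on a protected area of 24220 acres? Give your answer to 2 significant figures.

46

S = 0.6577 × 24220^0.42
ln S = ln 0.6577 + 0.42 × ln 24220 = -0.4191 + 0.42 × 10.0949 = 3.8208
S = e^3.8208 ≈ 45.64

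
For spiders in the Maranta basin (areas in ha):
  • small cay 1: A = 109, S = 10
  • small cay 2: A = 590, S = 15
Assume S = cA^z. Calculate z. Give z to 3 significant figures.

Taking logs: ln S = ln c + z ln A, so z = (ln S₂ − ln S₁)/(ln A₂ − ln A₁).
z = ln(15/10) / ln(590/109) = ln(1.5) / ln(5.413) = 0.4055 / 1.6888 = 0.2401

0.240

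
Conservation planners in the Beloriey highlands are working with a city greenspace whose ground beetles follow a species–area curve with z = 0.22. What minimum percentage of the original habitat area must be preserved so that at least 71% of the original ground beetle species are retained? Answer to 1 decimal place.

Need (A_new/A_old)^0.22 = 0.71, so A_new/A_old = 0.71^(1/0.22) = 0.71^4.545
ln(A_new/A_old) = ln 0.71 / 0.22 = -0.3425 / 0.22 = -1.5568
A_new/A_old = e^-1.5568 ≈ 0.2108

21.1%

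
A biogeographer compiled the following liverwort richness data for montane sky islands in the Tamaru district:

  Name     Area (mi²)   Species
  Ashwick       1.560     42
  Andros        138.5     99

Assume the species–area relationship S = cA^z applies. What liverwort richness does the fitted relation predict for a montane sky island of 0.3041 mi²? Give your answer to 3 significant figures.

z = ln(99/42) / ln(138.5/1.56) = 0.8575 / 4.4862 = 0.1911
c = 42 / 1.56^0.1911 = 42 / 1.089 = 38.58
S₃ = 38.58 × 0.3041^0.1911 = 38.58 × 0.7965 ≈ 30.73

30.7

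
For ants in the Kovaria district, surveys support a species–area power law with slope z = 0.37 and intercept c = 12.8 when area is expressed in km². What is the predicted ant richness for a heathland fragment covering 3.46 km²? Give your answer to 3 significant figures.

20.3

S = 12.8 × 3.46^0.37
ln S = ln 12.8 + 0.37 × ln 3.46 = 2.5494 + 0.37 × 1.2413 = 3.0087
S = e^3.0087 ≈ 20.26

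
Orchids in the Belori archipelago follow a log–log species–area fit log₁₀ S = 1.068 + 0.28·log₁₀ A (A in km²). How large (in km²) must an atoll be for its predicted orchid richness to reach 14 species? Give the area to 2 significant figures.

1.9 km²

14 = 11.69 × A^0.28  ⇒  A^0.28 = 14/11.69 = 1.197
ln A = ln(1.197) / 0.28 = 0.1799 / 0.28 = 0.6425
A = e^0.6425 ≈ 1.901 km²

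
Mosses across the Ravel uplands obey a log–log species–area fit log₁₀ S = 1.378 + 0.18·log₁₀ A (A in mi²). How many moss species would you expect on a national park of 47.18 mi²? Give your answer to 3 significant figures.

S = 23.88 × 47.18^0.18
ln S = ln 23.88 + 0.18 × ln 47.18 = 3.1730 + 0.18 × 3.8540 = 3.8667
S = e^3.8667 ≈ 47.78

47.8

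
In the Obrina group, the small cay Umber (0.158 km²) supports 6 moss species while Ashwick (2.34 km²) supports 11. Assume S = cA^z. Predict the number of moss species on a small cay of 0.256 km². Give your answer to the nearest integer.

7

z = ln(11/6) / ln(2.34/0.158) = 0.6061 / 2.6953 = 0.2249
c = 6 / 0.158^0.2249 = 6 / 0.6604 = 9.086
S₃ = 9.086 × 0.256^0.2249 = 9.086 × 0.7361 ≈ 6.688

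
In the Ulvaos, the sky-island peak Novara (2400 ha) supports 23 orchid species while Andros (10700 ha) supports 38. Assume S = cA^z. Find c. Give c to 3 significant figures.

z = ln(S₂/S₁) / ln(A₂/A₁) = ln(38/23) / ln(10700/2400) = 0.5021 / 1.4948 = 0.3359
c = S₁ / A₁^z = 23 / 2400^0.3359 = 23 / 13.66 = 1.684

1.68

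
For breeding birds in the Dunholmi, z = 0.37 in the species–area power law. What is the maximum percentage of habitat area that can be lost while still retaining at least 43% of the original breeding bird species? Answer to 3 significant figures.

89.8%

Need (A_new/A_old)^0.37 = 0.43, so A_new/A_old = 0.43^(1/0.37) = 0.43^2.703
ln(A_new/A_old) = ln 0.43 / 0.37 = -0.8440 / 0.37 = -2.2810
A_new/A_old = e^-2.2810 ≈ 0.1022
Fraction that can be lost = 1 − 0.1022 = 0.8978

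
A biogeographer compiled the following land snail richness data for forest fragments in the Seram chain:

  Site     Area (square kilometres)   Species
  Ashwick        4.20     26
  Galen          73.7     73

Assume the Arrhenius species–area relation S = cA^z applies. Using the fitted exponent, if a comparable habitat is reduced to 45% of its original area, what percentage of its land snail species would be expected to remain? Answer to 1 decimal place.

z = ln(73/26) / ln(73.7/4.2) = 1.0324 / 2.8649 = 0.3603
S_new/S_old = (A_new/A_old)^z = 0.45^0.3603 = exp(0.3603 × -0.7985) = 0.75

75.0%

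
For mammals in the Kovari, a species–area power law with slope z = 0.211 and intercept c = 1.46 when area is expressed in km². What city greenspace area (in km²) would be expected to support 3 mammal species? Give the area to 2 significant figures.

30 km²

3 = 1.46 × A^0.211  ⇒  A^0.211 = 3/1.46 = 2.055
ln A = ln(2.055) / 0.211 = 0.7202 / 0.211 = 3.4132
A = e^3.4132 ≈ 30.36 km²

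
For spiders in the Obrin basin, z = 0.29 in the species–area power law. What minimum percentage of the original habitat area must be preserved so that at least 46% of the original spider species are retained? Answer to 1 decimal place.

Need (A_new/A_old)^0.29 = 0.46, so A_new/A_old = 0.46^(1/0.29) = 0.46^3.448
ln(A_new/A_old) = ln 0.46 / 0.29 = -0.7765 / 0.29 = -2.6777
A_new/A_old = e^-2.6777 ≈ 0.06872

6.9%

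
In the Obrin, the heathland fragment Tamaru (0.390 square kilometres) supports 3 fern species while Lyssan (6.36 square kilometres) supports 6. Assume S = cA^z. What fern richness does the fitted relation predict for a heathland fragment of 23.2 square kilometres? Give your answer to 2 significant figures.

z = ln(6/3) / ln(6.36/0.39) = 0.6931 / 2.7916 = 0.2483
c = 3 / 0.39^0.2483 = 3 / 0.7915 = 3.79
S₃ = 3.79 × 23.2^0.2483 = 3.79 × 2.183 ≈ 8.274

8.3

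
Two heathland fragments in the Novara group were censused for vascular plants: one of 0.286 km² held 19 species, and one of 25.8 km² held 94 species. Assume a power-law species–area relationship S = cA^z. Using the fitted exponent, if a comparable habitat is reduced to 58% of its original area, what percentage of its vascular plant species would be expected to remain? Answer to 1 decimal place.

z = ln(94/19) / ln(25.8/0.286) = 1.5989 / 4.5021 = 0.3551
S_new/S_old = (A_new/A_old)^z = 0.58^0.3551 = exp(0.3551 × -0.5447) = 0.8241

82.4%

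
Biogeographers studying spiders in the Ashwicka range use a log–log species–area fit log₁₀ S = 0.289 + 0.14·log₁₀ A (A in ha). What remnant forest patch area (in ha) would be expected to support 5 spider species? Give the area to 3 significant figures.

5 = 1.945 × A^0.14  ⇒  A^0.14 = 5/1.945 = 2.57
ln A = ln(2.57) / 0.14 = 0.9440 / 0.14 = 6.7428
A = e^6.7428 ≈ 847.9 ha

848 ha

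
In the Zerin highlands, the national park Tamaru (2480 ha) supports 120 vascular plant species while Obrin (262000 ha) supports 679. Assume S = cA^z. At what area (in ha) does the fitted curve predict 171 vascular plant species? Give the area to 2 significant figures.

6400 ha

z = ln(679/120) / ln(262000/2480) = 1.7331 / 4.6601 = 0.3719
c = 120 / 2480^0.3719 = 120 / 18.3 = 6.558
A = (171/6.558)^(1/0.3719) ⇒ ln A = ln(26.08)/0.3719 = 8.7683
A = e^8.7683 ≈ 6427 ha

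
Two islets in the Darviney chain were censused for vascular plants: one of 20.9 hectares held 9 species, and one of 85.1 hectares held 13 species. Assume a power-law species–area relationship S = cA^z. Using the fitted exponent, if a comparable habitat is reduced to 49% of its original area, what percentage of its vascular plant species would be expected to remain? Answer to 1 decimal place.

z = ln(13/9) / ln(85.1/20.9) = 0.3677 / 1.4041 = 0.2619
S_new/S_old = (A_new/A_old)^z = 0.49^0.2619 = exp(0.2619 × -0.7133) = 0.8296

83.0%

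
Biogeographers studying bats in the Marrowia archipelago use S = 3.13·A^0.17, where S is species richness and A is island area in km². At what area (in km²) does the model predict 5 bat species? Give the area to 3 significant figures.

15.7 km²

5 = 3.13 × A^0.17  ⇒  A^0.17 = 5/3.13 = 1.597
ln A = ln(1.597) / 0.17 = 0.4684 / 0.17 = 2.7553
A = e^2.7553 ≈ 15.73 km²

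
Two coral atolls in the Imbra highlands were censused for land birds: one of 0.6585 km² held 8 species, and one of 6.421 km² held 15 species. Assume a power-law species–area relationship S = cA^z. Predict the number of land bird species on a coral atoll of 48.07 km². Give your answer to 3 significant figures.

26.1

z = ln(15/8) / ln(6.421/0.6585) = 0.6286 / 2.2774 = 0.2760
c = 8 / 0.6585^0.2760 = 8 / 0.8911 = 8.978
S₃ = 8.978 × 48.07^0.2760 = 8.978 × 2.912 ≈ 26.15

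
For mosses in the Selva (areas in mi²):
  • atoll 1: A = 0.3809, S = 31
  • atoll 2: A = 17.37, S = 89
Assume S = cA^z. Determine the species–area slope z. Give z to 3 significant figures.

Taking logs: ln S = ln c + z ln A, so z = (ln S₂ − ln S₁)/(ln A₂ − ln A₁).
z = ln(89/31) / ln(17.37/0.3809) = ln(2.871) / ln(45.6) = 1.0546 / 3.8200 = 0.2761

0.276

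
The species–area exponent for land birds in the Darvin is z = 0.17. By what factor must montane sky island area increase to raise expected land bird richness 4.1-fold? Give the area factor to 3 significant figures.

4020

(A₂/A₁)^0.17 = 4.1, so A₂/A₁ = 4.1^(1/0.17) = 4.1^5.882
ln(A₂/A₁) = ln 4.1 / 0.17 = 1.4110 / 0.17 = 8.2999
A₂/A₁ = e^8.2999 ≈ 4024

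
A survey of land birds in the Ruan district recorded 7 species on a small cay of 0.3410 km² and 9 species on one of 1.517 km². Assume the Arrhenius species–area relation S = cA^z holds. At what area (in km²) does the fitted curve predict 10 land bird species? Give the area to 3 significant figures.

z = ln(9/7) / ln(1.517/0.341) = 0.2513 / 1.4926 = 0.1684
c = 7 / 0.341^0.1684 = 7 / 0.8343 = 8.39
A = (10/8.39)^(1/0.1684) ⇒ ln A = ln(1.192)/0.1684 = 1.0425
A = e^1.0425 ≈ 2.836 km²

2.84 km²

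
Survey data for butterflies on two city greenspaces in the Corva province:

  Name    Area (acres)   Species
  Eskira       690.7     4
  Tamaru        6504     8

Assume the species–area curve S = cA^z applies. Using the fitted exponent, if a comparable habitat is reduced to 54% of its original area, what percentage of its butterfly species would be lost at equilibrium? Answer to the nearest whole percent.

z = ln(8/4) / ln(6504/690.7) = 0.6931 / 2.2425 = 0.3091
S_new/S_old = (A_new/A_old)^z = 0.54^0.3091 = exp(0.3091 × -0.6162) = 0.8266
Fraction lost = 1 − 0.8266 = 0.1734

17%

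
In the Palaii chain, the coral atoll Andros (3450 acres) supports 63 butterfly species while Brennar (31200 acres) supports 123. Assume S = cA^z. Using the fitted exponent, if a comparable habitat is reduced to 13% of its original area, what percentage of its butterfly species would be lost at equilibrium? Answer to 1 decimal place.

z = ln(123/63) / ln(31200/3450) = 0.6690 / 2.2020 = 0.3038
S_new/S_old = (A_new/A_old)^z = 0.13^0.3038 = exp(0.3038 × -2.0402) = 0.538
Fraction lost = 1 − 0.538 = 0.462

46.2%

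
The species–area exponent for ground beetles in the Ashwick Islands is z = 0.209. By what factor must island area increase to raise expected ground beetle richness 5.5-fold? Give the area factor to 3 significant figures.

3490

(A₂/A₁)^0.209 = 5.5, so A₂/A₁ = 5.5^(1/0.209) = 5.5^4.785
ln(A₂/A₁) = ln 5.5 / 0.209 = 1.7047 / 0.209 = 8.1567
A₂/A₁ = e^8.1567 ≈ 3487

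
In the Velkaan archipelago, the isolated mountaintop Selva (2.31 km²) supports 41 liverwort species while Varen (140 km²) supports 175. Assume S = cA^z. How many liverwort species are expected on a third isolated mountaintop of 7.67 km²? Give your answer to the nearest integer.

z = ln(175/41) / ln(140/2.31) = 1.4512 / 4.1044 = 0.3536
c = 41 / 2.31^0.3536 = 41 / 1.345 = 30.49
S₃ = 30.49 × 7.67^0.3536 = 30.49 × 2.055 ≈ 62.67

63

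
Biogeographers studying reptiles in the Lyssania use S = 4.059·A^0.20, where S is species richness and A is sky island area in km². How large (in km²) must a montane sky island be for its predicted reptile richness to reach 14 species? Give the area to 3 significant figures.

14 = 4.059 × A^0.2  ⇒  A^0.2 = 14/4.059 = 3.449
ln A = ln(3.449) / 0.2 = 1.2381 / 0.2 = 6.1906
A = e^6.1906 ≈ 488.1 km²

488 km²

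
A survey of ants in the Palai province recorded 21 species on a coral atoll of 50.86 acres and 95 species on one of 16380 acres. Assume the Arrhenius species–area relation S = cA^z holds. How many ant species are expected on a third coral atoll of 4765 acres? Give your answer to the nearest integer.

z = ln(95/21) / ln(16380/50.86) = 1.5094 / 5.7747 = 0.2614
c = 21 / 50.86^0.2614 = 21 / 2.793 = 7.52
S₃ = 7.52 × 4765^0.2614 = 7.52 × 9.148 ≈ 68.8

69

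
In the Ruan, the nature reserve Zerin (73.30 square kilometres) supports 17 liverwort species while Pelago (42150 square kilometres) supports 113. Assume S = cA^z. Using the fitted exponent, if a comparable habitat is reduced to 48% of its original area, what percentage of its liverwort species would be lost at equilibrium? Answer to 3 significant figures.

z = ln(113/17) / ln(42150/73.3) = 1.8942 / 6.3544 = 0.2981
S_new/S_old = (A_new/A_old)^z = 0.48^0.2981 = exp(0.2981 × -0.7340) = 0.8035
Fraction lost = 1 − 0.8035 = 0.1965

19.7%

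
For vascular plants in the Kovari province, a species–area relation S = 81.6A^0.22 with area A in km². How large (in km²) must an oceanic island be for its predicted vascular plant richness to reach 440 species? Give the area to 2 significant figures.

440 = 81.6 × A^0.22  ⇒  A^0.22 = 440/81.6 = 5.392
ln A = ln(5.392) / 0.22 = 1.6849 / 0.22 = 7.6588
A = e^7.6588 ≈ 2119 km²

2100 km²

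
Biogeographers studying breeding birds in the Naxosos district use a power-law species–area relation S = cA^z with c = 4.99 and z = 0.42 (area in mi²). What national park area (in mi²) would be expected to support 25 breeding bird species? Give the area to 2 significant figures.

25 = 4.99 × A^0.42  ⇒  A^0.42 = 25/4.99 = 5.01
ln A = ln(5.01) / 0.42 = 1.6114 / 0.42 = 3.8368
A = e^3.8368 ≈ 46.38 mi²

46 mi²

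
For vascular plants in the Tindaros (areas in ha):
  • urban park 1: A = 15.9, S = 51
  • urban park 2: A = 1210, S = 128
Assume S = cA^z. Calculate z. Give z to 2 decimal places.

0.21

Taking logs: ln S = ln c + z ln A, so z = (ln S₂ − ln S₁)/(ln A₂ − ln A₁).
z = ln(128/51) / ln(1210/15.9) = ln(2.51) / ln(76.1) = 0.9202 / 4.3321 = 0.2124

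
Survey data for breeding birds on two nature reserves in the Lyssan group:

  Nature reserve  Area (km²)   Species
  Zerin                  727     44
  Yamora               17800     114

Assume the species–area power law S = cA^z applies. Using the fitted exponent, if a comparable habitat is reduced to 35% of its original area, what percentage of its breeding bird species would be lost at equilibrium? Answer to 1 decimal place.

z = ln(114/44) / ln(17800/727) = 0.9520 / 3.1980 = 0.2977
S_new/S_old = (A_new/A_old)^z = 0.35^0.2977 = exp(0.2977 × -1.0498) = 0.7316
Fraction lost = 1 − 0.7316 = 0.2684

26.8%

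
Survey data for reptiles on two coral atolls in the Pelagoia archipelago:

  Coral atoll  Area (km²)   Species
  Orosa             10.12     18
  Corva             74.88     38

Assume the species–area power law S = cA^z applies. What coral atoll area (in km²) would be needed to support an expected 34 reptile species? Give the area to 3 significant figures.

55.6 km²

z = ln(38/18) / ln(74.88/10.12) = 0.7472 / 2.0014 = 0.3734
c = 18 / 10.12^0.3734 = 18 / 2.373 = 7.586
A = (34/7.586)^(1/0.3734) ⇒ ln A = ln(4.482)/0.3734 = 4.0180
A = e^4.0180 ≈ 55.59 km²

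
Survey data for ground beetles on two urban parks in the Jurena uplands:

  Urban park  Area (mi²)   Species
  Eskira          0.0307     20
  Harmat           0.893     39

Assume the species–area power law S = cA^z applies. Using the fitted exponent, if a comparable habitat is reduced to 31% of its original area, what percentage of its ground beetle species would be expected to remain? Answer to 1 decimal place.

79.3%

z = ln(39/20) / ln(0.893/0.0307) = 0.6678 / 3.3703 = 0.1981
S_new/S_old = (A_new/A_old)^z = 0.31^0.1981 = exp(0.1981 × -1.1712) = 0.7929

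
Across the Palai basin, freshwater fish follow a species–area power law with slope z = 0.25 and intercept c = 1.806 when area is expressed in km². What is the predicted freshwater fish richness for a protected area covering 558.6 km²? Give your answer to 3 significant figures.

8.78

S = 1.806 × 558.6^0.25 = 1.806 × 4.862 ≈ 8.78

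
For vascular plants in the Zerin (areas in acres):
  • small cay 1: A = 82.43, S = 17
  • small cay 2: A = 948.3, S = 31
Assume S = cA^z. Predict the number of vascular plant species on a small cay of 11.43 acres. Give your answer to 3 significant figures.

z = ln(31/17) / ln(948.3/82.43) = 0.6008 / 2.4427 = 0.2459
c = 17 / 82.43^0.2459 = 17 / 2.96 = 5.744
S₃ = 5.744 × 11.43^0.2459 = 5.744 × 1.821 ≈ 10.46

10.5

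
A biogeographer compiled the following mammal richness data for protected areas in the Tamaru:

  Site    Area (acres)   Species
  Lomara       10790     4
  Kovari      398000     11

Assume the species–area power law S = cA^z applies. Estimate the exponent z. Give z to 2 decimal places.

0.28

Taking logs: ln S = ln c + z ln A, so z = (ln S₂ − ln S₁)/(ln A₂ − ln A₁).
z = ln(11/4) / ln(398000/10790) = ln(2.75) / ln(36.89) = 1.0116 / 3.6078 = 0.2804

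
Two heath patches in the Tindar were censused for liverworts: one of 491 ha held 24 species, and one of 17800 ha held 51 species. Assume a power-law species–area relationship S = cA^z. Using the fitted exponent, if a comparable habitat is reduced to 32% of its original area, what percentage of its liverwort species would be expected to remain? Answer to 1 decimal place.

z = ln(51/24) / ln(17800/491) = 0.7538 / 3.5905 = 0.2099
S_new/S_old = (A_new/A_old)^z = 0.32^0.2099 = exp(0.2099 × -1.1394) = 0.7873

78.7%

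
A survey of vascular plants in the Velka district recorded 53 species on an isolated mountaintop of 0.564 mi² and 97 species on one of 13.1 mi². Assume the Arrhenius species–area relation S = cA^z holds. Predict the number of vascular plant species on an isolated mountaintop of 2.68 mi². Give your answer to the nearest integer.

72

z = ln(97/53) / ln(13.1/0.564) = 0.6044 / 3.1453 = 0.1922
c = 53 / 0.564^0.1922 = 53 / 0.8958 = 59.17
S₃ = 59.17 × 2.68^0.1922 = 59.17 × 1.209 ≈ 71.51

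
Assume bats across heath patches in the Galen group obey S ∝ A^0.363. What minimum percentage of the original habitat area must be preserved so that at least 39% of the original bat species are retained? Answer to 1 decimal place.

Need (A_new/A_old)^0.363 = 0.39, so A_new/A_old = 0.39^(1/0.363) = 0.39^2.755
ln(A_new/A_old) = ln 0.39 / 0.363 = -0.9416 / 0.363 = -2.5940
A_new/A_old = e^-2.5940 ≈ 0.07472

7.5%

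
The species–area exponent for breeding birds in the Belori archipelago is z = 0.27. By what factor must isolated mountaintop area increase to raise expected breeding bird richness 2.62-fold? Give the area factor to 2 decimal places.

35.42

(A₂/A₁)^0.27 = 2.62, so A₂/A₁ = 2.62^(1/0.27) = 2.62^3.704
ln(A₂/A₁) = ln 2.62 / 0.27 = 0.9632 / 0.27 = 3.5673
A₂/A₁ = e^3.5673 ≈ 35.42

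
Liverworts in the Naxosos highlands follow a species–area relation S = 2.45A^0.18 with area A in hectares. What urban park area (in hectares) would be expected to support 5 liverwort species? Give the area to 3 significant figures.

5 = 2.45 × A^0.18  ⇒  A^0.18 = 5/2.45 = 2.041
ln A = ln(2.041) / 0.18 = 0.7133 / 0.18 = 3.9631
A = e^3.9631 ≈ 52.62 hectares

52.6 hectares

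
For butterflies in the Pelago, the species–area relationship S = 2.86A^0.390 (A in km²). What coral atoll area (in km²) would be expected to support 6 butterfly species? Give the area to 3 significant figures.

6 = 2.86 × A^0.39  ⇒  A^0.39 = 6/2.86 = 2.098
ln A = ln(2.098) / 0.39 = 0.7409 / 0.39 = 1.8998
A = e^1.8998 ≈ 6.685 km²

6.68 km²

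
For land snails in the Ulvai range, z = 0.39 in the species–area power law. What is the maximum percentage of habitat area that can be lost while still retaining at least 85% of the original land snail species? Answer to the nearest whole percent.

Need (A_new/A_old)^0.39 = 0.85, so A_new/A_old = 0.85^(1/0.39) = 0.85^2.564
ln(A_new/A_old) = ln 0.85 / 0.39 = -0.1625 / 0.39 = -0.4167
A_new/A_old = e^-0.4167 ≈ 0.6592
Fraction that can be lost = 1 − 0.6592 = 0.3408

34%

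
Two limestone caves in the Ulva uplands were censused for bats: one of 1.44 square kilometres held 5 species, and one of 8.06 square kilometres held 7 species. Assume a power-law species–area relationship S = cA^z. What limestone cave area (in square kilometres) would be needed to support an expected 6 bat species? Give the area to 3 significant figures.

z = ln(7/5) / ln(8.06/1.44) = 0.3365 / 1.7223 = 0.1954
c = 5 / 1.44^0.1954 = 5 / 1.074 = 4.656
A = (6/4.656)^(1/0.1954) ⇒ ln A = ln(1.289)/0.1954 = 1.2979
A = e^1.2979 ≈ 3.662 square kilometres

3.66 square kilometres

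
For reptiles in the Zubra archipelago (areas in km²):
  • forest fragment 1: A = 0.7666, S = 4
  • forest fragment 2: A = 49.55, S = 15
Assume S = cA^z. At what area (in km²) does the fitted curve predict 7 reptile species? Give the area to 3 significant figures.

4.48 km²

z = ln(15/4) / ln(49.55/0.7666) = 1.3218 / 4.1688 = 0.3171
c = 4 / 0.7666^0.3171 = 4 / 0.9192 = 4.352
A = (7/4.352)^(1/0.3171) ⇒ ln A = ln(1.609)/0.3171 = 1.4992
A = e^1.4992 ≈ 4.478 km²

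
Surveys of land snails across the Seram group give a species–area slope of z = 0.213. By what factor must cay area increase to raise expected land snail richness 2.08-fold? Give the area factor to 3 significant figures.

(A₂/A₁)^0.213 = 2.08, so A₂/A₁ = 2.08^(1/0.213) = 2.08^4.695
ln(A₂/A₁) = ln 2.08 / 0.213 = 0.7324 / 0.213 = 3.4383
A₂/A₁ = e^3.4383 ≈ 31.14

31.1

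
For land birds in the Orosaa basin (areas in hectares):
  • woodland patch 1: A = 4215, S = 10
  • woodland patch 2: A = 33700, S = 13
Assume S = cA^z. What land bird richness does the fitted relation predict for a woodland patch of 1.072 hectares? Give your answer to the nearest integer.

z = ln(13/10) / ln(33700/4215) = 0.2624 / 2.0788 = 0.1262
c = 10 / 4215^0.1262 = 10 / 2.867 = 3.488
S₃ = 3.488 × 1.072^0.1262 = 3.488 × 1.009 ≈ 3.518

4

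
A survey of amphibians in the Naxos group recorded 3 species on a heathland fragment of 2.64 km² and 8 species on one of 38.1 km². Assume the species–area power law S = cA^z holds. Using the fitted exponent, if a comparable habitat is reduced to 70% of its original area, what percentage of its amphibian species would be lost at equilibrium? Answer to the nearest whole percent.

z = ln(8/3) / ln(38.1/2.64) = 0.9808 / 2.6694 = 0.3674
S_new/S_old = (A_new/A_old)^z = 0.7^0.3674 = exp(0.3674 × -0.3567) = 0.8772
Fraction lost = 1 − 0.8772 = 0.1228

12%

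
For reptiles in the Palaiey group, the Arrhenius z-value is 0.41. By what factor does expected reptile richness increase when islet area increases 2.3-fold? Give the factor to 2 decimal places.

1.41

S₂/S₁ = (A₂/A₁)^z = 2.3^0.41
ln(S₂/S₁) = 0.41 × ln 2.3 = 0.41 × 0.8329 = 0.3415
S₂/S₁ = e^0.3415 ≈ 1.407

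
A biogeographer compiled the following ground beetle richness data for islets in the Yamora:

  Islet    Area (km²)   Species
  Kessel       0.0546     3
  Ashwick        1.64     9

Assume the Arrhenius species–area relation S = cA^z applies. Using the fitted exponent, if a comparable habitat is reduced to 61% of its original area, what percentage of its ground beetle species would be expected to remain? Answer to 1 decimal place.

85.2%

z = ln(9/3) / ln(1.64/0.0546) = 1.0986 / 3.4024 = 0.3229
S_new/S_old = (A_new/A_old)^z = 0.61^0.3229 = exp(0.3229 × -0.4943) = 0.8525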